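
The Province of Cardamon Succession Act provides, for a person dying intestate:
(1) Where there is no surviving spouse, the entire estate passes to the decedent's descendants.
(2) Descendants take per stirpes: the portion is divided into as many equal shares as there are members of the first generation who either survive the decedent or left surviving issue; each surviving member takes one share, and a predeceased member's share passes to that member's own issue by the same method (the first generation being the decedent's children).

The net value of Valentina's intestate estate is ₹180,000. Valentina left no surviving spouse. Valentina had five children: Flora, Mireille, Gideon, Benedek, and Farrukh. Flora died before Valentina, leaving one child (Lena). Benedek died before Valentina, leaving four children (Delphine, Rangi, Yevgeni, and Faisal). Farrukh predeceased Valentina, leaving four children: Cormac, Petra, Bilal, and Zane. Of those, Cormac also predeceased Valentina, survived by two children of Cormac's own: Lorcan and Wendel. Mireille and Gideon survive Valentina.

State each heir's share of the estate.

The entire ₹180,000 passes to the descendants.
That amount (₹180,000) is divided into 5 shares of ₹36,000: Mireille and Gideon each take ₹36,000; Flora's ₹36,000 share passes to Flora's issue; Benedek's ₹36,000 share passes to Benedek's issue; Farrukh's ₹36,000 share passes to Farrukh's issue.
Flora's share (₹36,000) passes entirely to Lena.
Benedek's share (₹36,000) is divided into 4 shares of ₹9,000: Delphine, Rangi, Yevgeni, and Faisal each take ₹9,000.
Farrukh's share (₹36,000) is divided into 4 shares of ₹9,000: Petra, Bilal, and Zane each take ₹9,000; Cormac's ₹9,000 share passes to Cormac's issue.
Cormac's share (₹9,000) is divided into 2 shares of ₹4,500: Lorcan and Wendel each take ₹4,500.

Lena: ₹36,000; Mireille: ₹36,000; Gideon: ₹36,000; Delphine: ₹9,000; Rangi: ₹9,000; Yevgeni: ₹9,000; Faisal: ₹9,000; Lorcan: ₹4,500; Wendel: ₹4,500; Petra: ₹9,000; Bilal: ₹9,000; Zane: ₹9,000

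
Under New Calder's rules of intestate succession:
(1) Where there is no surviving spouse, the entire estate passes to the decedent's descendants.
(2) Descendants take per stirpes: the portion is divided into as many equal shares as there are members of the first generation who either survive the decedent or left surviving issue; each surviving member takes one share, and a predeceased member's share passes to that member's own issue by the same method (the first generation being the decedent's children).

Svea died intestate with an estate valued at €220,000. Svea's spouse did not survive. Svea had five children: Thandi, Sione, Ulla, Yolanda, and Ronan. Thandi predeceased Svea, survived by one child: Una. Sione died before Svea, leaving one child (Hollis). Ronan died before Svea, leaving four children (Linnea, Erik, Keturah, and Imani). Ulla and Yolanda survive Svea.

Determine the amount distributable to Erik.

Erik receives €11,000.

The entire €220,000 passes to the descendants.
That amount (€220,000) is divided into 5 shares of €44,000: Ulla and Yolanda each take €44,000; Thandi's €44,000 share passes to Thandi's issue; Sione's €44,000 share passes to Sione's issue; Ronan's €44,000 share passes to Ronan's issue.
Thandi's share (€44,000) passes entirely to Una.
Sione's share (€44,000) passes entirely to Hollis.
Ronan's share (€44,000) is divided into 4 shares of €11,000: Linnea, Erik, Keturah, and Imani each take €11,000.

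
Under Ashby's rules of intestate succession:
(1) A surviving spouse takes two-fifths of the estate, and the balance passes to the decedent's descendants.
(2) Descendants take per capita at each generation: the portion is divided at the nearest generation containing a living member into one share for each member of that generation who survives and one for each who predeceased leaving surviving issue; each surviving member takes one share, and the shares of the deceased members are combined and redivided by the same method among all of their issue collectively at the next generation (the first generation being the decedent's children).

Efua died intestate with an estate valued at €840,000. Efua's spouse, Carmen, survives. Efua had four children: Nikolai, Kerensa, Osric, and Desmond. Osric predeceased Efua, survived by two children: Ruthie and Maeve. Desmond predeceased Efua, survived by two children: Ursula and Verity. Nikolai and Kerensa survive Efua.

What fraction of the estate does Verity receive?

Verity receives 3/40 of the estate.

Carmen takes two-fifths of €840,000 = €336,000. The remaining €504,000 passes to the descendants.
The descendants' portion (€504,000) is divided at the children's generation into 4 shares of €126,000. Nikolai and Kerensa each take €126,000. The 2 shares of the deceased (Osric and Desmond) are combined into a pool of €252,000.
That pool (€252,000) is divided at the grandchildren's generation equally among Ruthie, Maeve, Ursula, and Verity: €63,000 each.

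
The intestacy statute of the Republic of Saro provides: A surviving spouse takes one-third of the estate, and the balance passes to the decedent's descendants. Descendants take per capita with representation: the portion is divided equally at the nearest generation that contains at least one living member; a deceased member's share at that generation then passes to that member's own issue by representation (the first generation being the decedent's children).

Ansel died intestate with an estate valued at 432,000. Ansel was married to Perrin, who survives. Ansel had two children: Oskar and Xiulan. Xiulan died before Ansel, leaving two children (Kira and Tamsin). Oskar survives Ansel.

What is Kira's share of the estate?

Kira receives 72,000.

Perrin takes one-third of 432,000 = 144,000. The remaining 288,000 passes to the descendants.
The descendants' portion (288,000) is divided into 2 shares of 144,000: Oskar takes 144,000; Xiulan's 144,000 share passes to Xiulan's issue.
Xiulan's share (144,000) is divided into 2 shares of 72,000: Kira and Tamsin each take 72,000.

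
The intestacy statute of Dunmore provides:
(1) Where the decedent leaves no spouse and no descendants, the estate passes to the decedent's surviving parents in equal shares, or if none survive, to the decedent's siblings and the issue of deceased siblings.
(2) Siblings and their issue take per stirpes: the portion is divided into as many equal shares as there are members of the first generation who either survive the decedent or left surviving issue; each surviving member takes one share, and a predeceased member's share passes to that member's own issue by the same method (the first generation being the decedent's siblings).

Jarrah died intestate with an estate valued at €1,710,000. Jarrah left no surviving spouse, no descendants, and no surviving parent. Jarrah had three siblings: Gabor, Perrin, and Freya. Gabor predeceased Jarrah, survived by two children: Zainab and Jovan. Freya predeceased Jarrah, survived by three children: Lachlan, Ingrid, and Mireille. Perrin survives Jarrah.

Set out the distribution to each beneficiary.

The entire €1,710,000 passes to the siblings and their issue.
That amount (€1,710,000) is divided into 3 shares of €570,000: Perrin takes €570,000; Gabor's €570,000 share passes to Gabor's issue; Freya's €570,000 share passes to Freya's issue.
Gabor's share (€570,000) is divided into 2 shares of €285,000: Zainab and Jovan each take €285,000.
Freya's share (€570,000) is divided into 3 shares of €190,000: Lachlan, Ingrid, and Mireille each take €190,000.

Zainab: €285,000; Jovan: €285,000; Perrin: €570,000; Lachlan: €190,000; Ingrid: €190,000; Mireille: €190,000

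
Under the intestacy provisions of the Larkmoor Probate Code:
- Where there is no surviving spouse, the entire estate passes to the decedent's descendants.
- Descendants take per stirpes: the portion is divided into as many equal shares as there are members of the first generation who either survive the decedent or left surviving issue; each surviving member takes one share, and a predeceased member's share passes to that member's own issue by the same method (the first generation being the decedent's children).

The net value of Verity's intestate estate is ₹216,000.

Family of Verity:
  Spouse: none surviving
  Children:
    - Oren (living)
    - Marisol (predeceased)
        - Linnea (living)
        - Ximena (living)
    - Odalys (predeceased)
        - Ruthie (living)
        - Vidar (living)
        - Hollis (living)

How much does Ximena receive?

Ximena receives ₹36,000.

The entire ₹216,000 passes to the descendants.
That amount (₹216,000) is divided into 3 shares of ₹72,000: Oren takes ₹72,000; Marisol's ₹72,000 share passes to Marisol's issue; Odalys's ₹72,000 share passes to Odalys's issue.
Marisol's share (₹72,000) is divided into 2 shares of ₹36,000: Linnea and Ximena each take ₹36,000.
Odalys's share (₹72,000) is divided into 3 shares of ₹24,000: Ruthie, Vidar, and Hollis each take ₹24,000.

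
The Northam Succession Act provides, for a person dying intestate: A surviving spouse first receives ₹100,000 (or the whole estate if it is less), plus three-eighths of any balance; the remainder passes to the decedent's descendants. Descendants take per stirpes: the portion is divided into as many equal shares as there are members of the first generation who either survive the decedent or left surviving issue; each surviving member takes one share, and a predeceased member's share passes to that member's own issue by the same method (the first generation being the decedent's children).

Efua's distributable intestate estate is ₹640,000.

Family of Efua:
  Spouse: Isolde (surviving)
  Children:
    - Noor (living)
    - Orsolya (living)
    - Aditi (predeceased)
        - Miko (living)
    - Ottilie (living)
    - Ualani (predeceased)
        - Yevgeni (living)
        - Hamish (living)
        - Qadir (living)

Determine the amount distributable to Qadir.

Isolde first takes ₹100,000, leaving a balance of ₹540,000. Isolde then takes three-eighths of the balance (₹202,500), for a total of ₹302,500. The remaining ₹337,500 passes to the descendants.
The descendants' portion (₹337,500) is divided into 5 shares of ₹67,500: Noor, Orsolya, and Ottilie each take ₹67,500; Aditi's ₹67,500 share passes to Aditi's issue; Ualani's ₹67,500 share passes to Ualani's issue.
Aditi's share (₹67,500) passes entirely to Miko.
Ualani's share (₹67,500) is divided into 3 shares of ₹22,500: Yevgeni, Hamish, and Qadir each take ₹22,500.

Qadir receives ₹22,500.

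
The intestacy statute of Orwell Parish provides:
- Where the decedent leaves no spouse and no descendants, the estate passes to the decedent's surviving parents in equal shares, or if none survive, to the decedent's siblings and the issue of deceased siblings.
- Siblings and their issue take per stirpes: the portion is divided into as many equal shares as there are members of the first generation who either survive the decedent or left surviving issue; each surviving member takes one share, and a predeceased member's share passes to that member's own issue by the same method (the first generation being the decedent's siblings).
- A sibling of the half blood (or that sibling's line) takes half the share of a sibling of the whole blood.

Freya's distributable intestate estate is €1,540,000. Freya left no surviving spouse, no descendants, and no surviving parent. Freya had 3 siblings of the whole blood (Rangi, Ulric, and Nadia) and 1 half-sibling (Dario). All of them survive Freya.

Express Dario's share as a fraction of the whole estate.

Dario receives 1/7 of the estate.

The entire €1,540,000 passes to the siblings and their issue.
Counting each half-blood sibling's line as half a unit, there are 7/2 units in €1,540,000, so one unit is €440,000. Whole-blood lines (Rangi, Ulric, and Nadia) take €440,000 each; half-blood lines (Dario) take €220,000 each.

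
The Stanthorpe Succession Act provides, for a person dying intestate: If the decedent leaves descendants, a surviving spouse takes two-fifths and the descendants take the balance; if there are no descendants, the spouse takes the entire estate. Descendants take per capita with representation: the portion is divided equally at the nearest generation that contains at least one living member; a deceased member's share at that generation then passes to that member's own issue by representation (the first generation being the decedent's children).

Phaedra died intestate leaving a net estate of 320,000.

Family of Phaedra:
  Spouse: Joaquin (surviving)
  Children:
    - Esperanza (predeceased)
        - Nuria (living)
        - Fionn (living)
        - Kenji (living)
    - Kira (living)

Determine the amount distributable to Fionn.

Fionn receives 32,000.

Joaquin takes two-fifths of 320,000 = 128,000. The remaining 192,000 passes to the descendants.
The descendants' portion (192,000) is divided into 2 shares of 96,000: Kira takes 96,000; Esperanza's 96,000 share passes to Esperanza's issue.
Esperanza's share (96,000) is divided into 3 shares of 32,000: Nuria, Fionn, and Kenji each take 32,000.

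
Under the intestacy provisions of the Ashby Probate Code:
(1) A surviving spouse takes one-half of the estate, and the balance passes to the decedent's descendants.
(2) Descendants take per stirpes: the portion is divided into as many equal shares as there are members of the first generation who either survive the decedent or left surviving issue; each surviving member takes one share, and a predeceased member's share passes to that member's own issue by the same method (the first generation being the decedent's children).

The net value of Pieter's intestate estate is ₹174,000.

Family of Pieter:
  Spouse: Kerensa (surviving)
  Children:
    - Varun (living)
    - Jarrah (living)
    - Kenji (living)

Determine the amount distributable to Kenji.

Kenji receives ₹29,000.

Kerensa takes one-half of ₹174,000 = ₹87,000. The remaining ₹87,000 passes to the descendants.
The descendants' portion (₹87,000) is divided into 3 shares of ₹29,000: Varun, Jarrah, and Kenji each take ₹29,000.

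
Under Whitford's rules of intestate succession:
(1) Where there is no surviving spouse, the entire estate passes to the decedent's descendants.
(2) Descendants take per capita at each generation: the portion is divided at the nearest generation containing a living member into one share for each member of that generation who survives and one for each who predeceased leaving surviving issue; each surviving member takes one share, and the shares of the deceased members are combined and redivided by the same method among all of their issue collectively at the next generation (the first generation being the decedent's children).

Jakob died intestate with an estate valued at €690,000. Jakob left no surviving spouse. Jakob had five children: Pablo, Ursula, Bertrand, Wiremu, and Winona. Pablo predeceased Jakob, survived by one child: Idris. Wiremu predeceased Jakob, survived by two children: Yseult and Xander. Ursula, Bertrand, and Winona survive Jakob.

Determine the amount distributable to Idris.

The entire €690,000 passes to the descendants.
That amount (€690,000) is divided at the children's generation into 5 shares of €138,000. Ursula, Bertrand, and Winona each take €138,000. The 2 shares of the deceased (Pablo and Wiremu) are combined into a pool of €276,000.
That pool (€276,000) is divided at the grandchildren's generation equally among Idris, Yseult, and Xander: €92,000 each.

Idris receives €92,000.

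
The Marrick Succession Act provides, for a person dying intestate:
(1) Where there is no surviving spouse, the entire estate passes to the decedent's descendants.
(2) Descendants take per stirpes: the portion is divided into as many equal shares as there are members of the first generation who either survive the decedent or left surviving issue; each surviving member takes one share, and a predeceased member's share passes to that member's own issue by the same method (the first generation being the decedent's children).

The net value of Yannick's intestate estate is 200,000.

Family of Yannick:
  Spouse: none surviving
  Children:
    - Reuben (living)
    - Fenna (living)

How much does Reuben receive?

The entire 200,000 passes to the descendants.
That amount (200,000) is divided into 2 shares of 100,000: Reuben and Fenna each take 100,000.

Reuben receives 100,000.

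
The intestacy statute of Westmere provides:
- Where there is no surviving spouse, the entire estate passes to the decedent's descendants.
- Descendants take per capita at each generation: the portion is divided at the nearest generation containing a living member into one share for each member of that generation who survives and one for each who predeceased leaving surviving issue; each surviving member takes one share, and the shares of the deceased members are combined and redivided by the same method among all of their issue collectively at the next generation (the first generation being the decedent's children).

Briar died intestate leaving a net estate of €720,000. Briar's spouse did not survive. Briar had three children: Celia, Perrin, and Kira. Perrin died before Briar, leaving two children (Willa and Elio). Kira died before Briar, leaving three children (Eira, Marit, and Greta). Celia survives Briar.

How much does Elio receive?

Elio receives €96,000.

The entire €720,000 passes to the descendants.
That amount (€720,000) is divided at the children's generation into 3 shares of €240,000. Celia takes €240,000. The 2 shares of the deceased (Perrin and Kira) are combined into a pool of €480,000.
That pool (€480,000) is divided at the grandchildren's generation equally among Willa, Elio, Eira, Marit, and Greta: €96,000 each.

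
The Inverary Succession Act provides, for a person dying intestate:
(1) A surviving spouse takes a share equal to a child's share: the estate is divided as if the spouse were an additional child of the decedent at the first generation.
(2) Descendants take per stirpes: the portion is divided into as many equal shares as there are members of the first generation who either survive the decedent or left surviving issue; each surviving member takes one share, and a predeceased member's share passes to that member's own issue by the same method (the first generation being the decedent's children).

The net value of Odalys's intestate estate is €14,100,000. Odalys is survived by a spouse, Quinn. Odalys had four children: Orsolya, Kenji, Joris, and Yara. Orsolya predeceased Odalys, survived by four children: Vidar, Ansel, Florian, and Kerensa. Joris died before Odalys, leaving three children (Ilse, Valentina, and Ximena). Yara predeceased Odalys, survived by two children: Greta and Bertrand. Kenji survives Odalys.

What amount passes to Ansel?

The spouse counts as an additional share at the children's level, so there are 5 primary shares of €2,820,000. Quinn takes one such share (€2,820,000).
The children's combined portion (€11,280,000) is divided into 4 shares of €2,820,000: Kenji takes €2,820,000; Orsolya's €2,820,000 share passes to Orsolya's issue; Joris's €2,820,000 share passes to Joris's issue; Yara's €2,820,000 share passes to Yara's issue.
Orsolya's share (€2,820,000) is divided into 4 shares of €705,000: Vidar, Ansel, Florian, and Kerensa each take €705,000.
Joris's share (€2,820,000) is divided into 3 shares of €940,000: Ilse, Valentina, and Ximena each take €940,000.
Yara's share (€2,820,000) is divided into 2 shares of €1,410,000: Greta and Bertrand each take €1,410,000.

Ansel receives €705,000.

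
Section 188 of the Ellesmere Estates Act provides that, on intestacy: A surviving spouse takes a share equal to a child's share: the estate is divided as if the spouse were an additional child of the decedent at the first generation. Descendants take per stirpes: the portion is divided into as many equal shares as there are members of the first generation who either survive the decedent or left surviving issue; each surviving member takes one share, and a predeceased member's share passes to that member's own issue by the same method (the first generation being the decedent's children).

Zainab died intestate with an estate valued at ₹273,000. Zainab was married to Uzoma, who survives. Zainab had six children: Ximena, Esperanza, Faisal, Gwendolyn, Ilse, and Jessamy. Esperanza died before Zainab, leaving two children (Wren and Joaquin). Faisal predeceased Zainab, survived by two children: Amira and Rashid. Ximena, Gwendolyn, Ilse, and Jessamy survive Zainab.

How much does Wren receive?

The spouse counts as an additional share at the children's level, so there are 7 primary shares of ₹39,000. Uzoma takes one such share (₹39,000).
The children's combined portion (₹234,000) is divided into 6 shares of ₹39,000: Ximena, Gwendolyn, Ilse, and Jessamy each take ₹39,000; Esperanza's ₹39,000 share passes to Esperanza's issue; Faisal's ₹39,000 share passes to Faisal's issue.
Esperanza's share (₹39,000) is divided into 2 shares of ₹19,500: Wren and Joaquin each take ₹19,500.
Faisal's share (₹39,000) is divided into 2 shares of ₹19,500: Amira and Rashid each take ₹19,500.

Wren receives ₹19,500.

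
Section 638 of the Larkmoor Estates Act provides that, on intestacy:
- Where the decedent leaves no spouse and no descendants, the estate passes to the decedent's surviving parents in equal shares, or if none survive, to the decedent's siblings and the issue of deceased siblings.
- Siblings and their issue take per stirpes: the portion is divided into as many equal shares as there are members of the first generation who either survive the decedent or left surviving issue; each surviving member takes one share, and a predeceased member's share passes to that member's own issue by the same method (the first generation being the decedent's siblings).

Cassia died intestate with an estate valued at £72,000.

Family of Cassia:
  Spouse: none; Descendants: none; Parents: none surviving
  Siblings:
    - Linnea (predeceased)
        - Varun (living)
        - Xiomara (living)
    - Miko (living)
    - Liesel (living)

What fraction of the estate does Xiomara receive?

Xiomara receives 1/6 of the estate.

The entire £72,000 passes to the siblings and their issue.
That amount (£72,000) is divided into 3 shares of £24,000: Miko and Liesel each take £24,000; Linnea's £24,000 share passes to Linnea's issue.
Linnea's share (£24,000) is divided into 2 shares of £12,000: Varun and Xiomara each take £12,000.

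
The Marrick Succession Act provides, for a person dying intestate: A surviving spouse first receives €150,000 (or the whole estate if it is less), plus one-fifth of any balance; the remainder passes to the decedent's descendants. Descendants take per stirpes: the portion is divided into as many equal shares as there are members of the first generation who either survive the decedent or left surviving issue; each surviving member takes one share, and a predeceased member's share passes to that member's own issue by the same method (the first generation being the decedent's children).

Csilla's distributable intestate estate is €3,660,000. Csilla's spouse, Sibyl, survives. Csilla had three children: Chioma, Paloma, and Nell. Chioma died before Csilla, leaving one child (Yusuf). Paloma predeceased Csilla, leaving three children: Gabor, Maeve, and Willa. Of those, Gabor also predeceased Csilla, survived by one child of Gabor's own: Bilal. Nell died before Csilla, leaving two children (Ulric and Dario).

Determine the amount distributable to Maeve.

Sibyl first takes €150,000, leaving a balance of €3,510,000. Sibyl then takes one-fifth of the balance (€702,000), for a total of €852,000. The remaining €2,808,000 passes to the descendants.
The descendants' portion (€2,808,000) is divided into 3 shares of €936,000: Chioma's €936,000 share passes to Chioma's issue; Paloma's €936,000 share passes to Paloma's issue; Nell's €936,000 share passes to Nell's issue.
Chioma's share (€936,000) passes entirely to Yusuf.
Paloma's share (€936,000) is divided into 3 shares of €312,000: Maeve and Willa each take €312,000; Gabor's €312,000 share passes to Gabor's issue.
Gabor's share (€312,000) passes entirely to Bilal.
Nell's share (€936,000) is divided into 2 shares of €468,000: Ulric and Dario each take €468,000.

Maeve receives €312,000.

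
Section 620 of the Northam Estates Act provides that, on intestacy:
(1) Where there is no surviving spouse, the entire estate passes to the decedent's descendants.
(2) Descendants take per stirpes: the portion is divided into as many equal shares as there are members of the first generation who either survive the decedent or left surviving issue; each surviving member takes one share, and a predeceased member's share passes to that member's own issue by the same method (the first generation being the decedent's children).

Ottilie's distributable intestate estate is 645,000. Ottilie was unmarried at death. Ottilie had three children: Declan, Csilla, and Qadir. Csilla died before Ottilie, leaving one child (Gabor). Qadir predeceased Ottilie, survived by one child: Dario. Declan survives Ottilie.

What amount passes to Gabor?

Gabor receives 215,000.

The entire 645,000 passes to the descendants.
That amount (645,000) is divided into 3 shares of 215,000: Declan takes 215,000; Csilla's 215,000 share passes to Csilla's issue; Qadir's 215,000 share passes to Qadir's issue.
Csilla's share (215,000) passes entirely to Gabor.
Qadir's share (215,000) passes entirely to Dario.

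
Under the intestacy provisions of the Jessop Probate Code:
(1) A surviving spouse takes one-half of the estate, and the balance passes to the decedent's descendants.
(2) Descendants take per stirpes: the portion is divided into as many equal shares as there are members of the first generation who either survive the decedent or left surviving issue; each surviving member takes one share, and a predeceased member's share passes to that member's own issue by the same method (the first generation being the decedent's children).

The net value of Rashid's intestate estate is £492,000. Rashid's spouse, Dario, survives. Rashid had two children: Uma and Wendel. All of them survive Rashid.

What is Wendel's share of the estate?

Dario takes one-half of £492,000 = £246,000. The remaining £246,000 passes to the descendants.
The descendants' portion (£246,000) is divided into 2 shares of £123,000: Uma and Wendel each take £123,000.

Wendel receives £123,000.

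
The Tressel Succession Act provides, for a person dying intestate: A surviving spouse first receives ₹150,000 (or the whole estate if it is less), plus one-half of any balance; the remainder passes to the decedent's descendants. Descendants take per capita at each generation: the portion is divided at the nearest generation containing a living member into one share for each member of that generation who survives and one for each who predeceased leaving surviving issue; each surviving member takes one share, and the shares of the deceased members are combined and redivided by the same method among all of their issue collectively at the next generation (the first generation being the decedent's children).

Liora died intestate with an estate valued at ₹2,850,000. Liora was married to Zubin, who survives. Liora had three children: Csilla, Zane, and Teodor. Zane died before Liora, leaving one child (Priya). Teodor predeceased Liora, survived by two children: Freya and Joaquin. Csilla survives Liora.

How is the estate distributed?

Zubin: ₹1,500,000; Csilla: ₹450,000; Priya: ₹300,000; Freya: ₹300,000; Joaquin: ₹300,000

Zubin first takes ₹150,000, leaving a balance of ₹2,700,000. Zubin then takes one-half of the balance (₹1,350,000), for a total of ₹1,500,000. The remaining ₹1,350,000 passes to the descendants.
The descendants' portion (₹1,350,000) is divided at the children's generation into 3 shares of ₹450,000. Csilla takes ₹450,000. The 2 shares of the deceased (Zane and Teodor) are combined into a pool of ₹900,000.
That pool (₹900,000) is divided at the grandchildren's generation equally among Priya, Freya, and Joaquin: ₹300,000 each.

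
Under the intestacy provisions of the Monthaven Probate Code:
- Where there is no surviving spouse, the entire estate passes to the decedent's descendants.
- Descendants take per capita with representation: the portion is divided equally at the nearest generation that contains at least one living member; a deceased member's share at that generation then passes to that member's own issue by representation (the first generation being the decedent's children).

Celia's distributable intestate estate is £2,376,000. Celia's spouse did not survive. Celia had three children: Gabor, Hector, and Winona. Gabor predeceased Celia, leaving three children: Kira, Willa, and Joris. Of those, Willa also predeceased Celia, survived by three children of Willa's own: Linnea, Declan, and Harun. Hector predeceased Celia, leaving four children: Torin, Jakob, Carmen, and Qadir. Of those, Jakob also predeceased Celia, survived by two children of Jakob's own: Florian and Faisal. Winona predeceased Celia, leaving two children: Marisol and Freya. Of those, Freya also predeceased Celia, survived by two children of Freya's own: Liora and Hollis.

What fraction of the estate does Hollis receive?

Hollis receives 1/18 of the estate.

The entire £2,376,000 passes to the descendants.
No child survives, so the initial division is made at the grandchildren's generation.
That amount (£2,376,000) is divided into 9 shares of £264,000: Kira, Joris, Torin, Carmen, Qadir, and Marisol each take £264,000; Willa's £264,000 share passes to Willa's issue; Jakob's £264,000 share passes to Jakob's issue; Freya's £264,000 share passes to Freya's issue.
Willa's share (£264,000) is divided into 3 shares of £88,000: Linnea, Declan, and Harun each take £88,000.
Jakob's share (£264,000) is divided into 2 shares of £132,000: Florian and Faisal each take £132,000.
Freya's share (£264,000) is divided into 2 shares of £132,000: Liora and Hollis each take £132,000.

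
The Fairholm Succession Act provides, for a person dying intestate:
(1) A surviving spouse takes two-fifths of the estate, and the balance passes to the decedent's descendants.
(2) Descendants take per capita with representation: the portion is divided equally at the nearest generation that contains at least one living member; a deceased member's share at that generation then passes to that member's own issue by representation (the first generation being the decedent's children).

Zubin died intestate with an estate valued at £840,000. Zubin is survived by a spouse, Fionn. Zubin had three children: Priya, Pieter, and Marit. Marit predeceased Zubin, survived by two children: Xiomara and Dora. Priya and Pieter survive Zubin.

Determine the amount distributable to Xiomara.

Fionn takes two-fifths of £840,000 = £336,000. The remaining £504,000 passes to the descendants.
The descendants' portion (£504,000) is divided into 3 shares of £168,000: Priya and Pieter each take £168,000; Marit's £168,000 share passes to Marit's issue.
Marit's share (£168,000) is divided into 2 shares of £84,000: Xiomara and Dora each take £84,000.

Xiomara receives £84,000.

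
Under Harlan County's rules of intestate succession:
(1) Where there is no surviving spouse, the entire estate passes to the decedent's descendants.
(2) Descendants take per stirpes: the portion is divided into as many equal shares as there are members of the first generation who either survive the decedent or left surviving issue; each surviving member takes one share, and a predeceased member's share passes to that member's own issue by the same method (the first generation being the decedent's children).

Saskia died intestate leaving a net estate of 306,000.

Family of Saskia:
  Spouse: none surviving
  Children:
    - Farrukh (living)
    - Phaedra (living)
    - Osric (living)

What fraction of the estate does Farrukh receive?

The entire 306,000 passes to the descendants.
That amount (306,000) is divided into 3 shares of 102,000: Farrukh, Phaedra, and Osric each take 102,000.

Farrukh receives 1/3 of the estate.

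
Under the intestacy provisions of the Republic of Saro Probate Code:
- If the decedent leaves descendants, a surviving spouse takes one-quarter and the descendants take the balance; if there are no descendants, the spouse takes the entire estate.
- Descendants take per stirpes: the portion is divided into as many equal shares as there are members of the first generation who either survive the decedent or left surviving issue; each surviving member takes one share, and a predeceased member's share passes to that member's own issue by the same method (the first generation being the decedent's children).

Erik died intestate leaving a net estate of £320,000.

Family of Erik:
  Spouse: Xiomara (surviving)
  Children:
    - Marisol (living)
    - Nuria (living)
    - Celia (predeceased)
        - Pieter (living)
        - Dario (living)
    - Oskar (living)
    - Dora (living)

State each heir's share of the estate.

Xiomara: £80,000; Marisol: £48,000; Nuria: £48,000; Pieter: £24,000; Dario: £24,000; Oskar: £48,000; Dora: £48,000

Xiomara takes one-quarter of £320,000 = £80,000. The remaining £240,000 passes to the descendants.
The descendants' portion (£240,000) is divided into 5 shares of £48,000: Marisol, Nuria, Oskar, and Dora each take £48,000; Celia's £48,000 share passes to Celia's issue.
Celia's share (£48,000) is divided into 2 shares of £24,000: Pieter and Dario each take £24,000.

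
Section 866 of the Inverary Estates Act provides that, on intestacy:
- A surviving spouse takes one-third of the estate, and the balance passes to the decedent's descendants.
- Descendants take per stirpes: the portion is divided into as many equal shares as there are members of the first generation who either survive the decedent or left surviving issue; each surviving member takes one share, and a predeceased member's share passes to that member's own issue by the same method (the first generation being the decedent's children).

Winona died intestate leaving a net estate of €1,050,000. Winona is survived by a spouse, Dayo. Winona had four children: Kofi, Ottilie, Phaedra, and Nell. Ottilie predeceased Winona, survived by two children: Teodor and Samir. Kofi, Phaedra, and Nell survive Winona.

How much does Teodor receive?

Dayo takes one-third of €1,050,000 = €350,000. The remaining €700,000 passes to the descendants.
The descendants' portion (€700,000) is divided into 4 shares of €175,000: Kofi, Phaedra, and Nell each take €175,000; Ottilie's €175,000 share passes to Ottilie's issue.
Ottilie's share (€175,000) is divided into 2 shares of €87,500: Teodor and Samir each take €87,500.

Teodor receives €87,500.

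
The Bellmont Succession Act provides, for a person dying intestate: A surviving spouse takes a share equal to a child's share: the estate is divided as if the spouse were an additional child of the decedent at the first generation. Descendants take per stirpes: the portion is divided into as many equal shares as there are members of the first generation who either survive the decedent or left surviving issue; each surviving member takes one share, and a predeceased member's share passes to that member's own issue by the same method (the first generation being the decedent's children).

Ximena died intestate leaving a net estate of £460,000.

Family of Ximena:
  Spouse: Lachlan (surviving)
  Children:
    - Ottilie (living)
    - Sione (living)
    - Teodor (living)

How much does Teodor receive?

Teodor receives £115,000.

The spouse counts as an additional share at the children's level, so there are 4 primary shares of £115,000. Lachlan takes one such share (£115,000).
The children's combined portion (£345,000) is divided into 3 shares of £115,000: Ottilie, Sione, and Teodor each take £115,000.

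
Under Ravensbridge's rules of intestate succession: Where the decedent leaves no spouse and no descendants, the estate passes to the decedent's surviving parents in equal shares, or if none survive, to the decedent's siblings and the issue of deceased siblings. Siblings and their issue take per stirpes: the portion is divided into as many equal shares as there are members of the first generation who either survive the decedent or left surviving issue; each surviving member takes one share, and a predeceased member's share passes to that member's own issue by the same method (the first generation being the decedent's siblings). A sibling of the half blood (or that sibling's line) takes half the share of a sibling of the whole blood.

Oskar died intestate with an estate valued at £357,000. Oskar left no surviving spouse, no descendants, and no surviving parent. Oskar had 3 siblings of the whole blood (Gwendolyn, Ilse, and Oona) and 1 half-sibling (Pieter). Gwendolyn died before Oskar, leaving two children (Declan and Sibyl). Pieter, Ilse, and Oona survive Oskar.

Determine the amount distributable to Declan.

Declan receives £51,000.

The entire £357,000 passes to the siblings and their issue.
Counting each half-blood sibling's line as half a unit, there are 7/2 units in £357,000, so one unit is £102,000. Whole-blood lines (Gwendolyn, Ilse, and Oona) take £102,000 each; half-blood lines (Pieter) take £51,000 each.
Gwendolyn's share (£102,000) is divided into 2 shares of £51,000: Declan and Sibyl each take £51,000.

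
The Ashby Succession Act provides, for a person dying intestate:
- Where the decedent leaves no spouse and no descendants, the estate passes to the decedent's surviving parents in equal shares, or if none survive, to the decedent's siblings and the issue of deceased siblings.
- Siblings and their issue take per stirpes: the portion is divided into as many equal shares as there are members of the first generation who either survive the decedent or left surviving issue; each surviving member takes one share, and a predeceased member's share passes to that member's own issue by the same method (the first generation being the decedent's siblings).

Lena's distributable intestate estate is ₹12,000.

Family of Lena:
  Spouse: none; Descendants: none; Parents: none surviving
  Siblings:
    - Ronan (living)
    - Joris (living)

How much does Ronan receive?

Ronan receives ₹6,000.

The entire ₹12,000 passes to the siblings and their issue.
That amount (₹12,000) is divided into 2 shares of ₹6,000: Ronan and Joris each take ₹6,000.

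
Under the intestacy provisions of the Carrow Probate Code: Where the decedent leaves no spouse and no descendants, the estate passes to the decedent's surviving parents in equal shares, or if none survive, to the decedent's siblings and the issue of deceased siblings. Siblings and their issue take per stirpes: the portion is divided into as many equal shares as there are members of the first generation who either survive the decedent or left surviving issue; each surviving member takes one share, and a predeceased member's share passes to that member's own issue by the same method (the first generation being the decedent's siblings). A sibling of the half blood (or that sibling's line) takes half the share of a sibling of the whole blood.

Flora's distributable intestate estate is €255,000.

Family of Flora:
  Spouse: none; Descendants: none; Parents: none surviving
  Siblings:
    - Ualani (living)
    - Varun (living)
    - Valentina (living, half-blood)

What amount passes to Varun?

Varun receives €102,000.

The entire €255,000 passes to the siblings and their issue.
Counting each half-blood sibling's line as half a unit, there are 5/2 units in €255,000, so one unit is €102,000. Whole-blood lines (Ualani and Varun) take €102,000 each; half-blood lines (Valentina) take €51,000 each.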